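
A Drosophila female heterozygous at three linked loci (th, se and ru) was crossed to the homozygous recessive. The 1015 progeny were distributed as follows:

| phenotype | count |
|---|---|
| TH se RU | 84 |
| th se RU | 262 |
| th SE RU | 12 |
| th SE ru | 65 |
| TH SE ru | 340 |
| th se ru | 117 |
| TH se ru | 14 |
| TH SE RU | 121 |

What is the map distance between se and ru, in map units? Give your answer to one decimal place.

26.0 map units

The two most frequent reciprocal classes, TH SE ru and th se RU, are the parental types, so the F1 was TH SE ru / th se RU.
The two rarest classes, TH se ru and th SE RU, are the double crossovers. Comparing them with the parentals, only the se allele has switched, so se is the middle locus and the order is ru – se – th.
Crossovers in the ru–se interval produce the single-crossover classes TH SE RU and th se ru (121 + 117 = 238) plus the double crossovers (26).
RF(ru–se) = (238 + 26) / 1015 = 264/1015 = 0.2601 → 26.0 map units.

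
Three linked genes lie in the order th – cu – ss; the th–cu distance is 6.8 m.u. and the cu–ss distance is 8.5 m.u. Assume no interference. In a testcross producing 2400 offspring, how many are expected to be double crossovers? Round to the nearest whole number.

Map distances give recombination frequencies of 0.068 and 0.085 for the two intervals.
With no interference, expected double-crossover frequency = 0.068 × 0.085 = 0.00578.
Expected number = 0.00578 × 2400 = 13.87 ≈ 14.

14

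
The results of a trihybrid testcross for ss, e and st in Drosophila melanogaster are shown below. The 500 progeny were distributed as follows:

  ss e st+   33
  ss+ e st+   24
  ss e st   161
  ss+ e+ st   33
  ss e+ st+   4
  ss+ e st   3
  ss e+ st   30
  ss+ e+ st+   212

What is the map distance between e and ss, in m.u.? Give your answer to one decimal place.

12.2 m.u.

The two most frequent reciprocal classes, ss+ e+ st+ and ss e st, are the parental types, so the F1 was ss+ e+ st+ / ss e st.
The two rarest classes, ss e+ st+ and ss+ e st, are the double crossovers. Comparing them with the parentals, only the ss allele has switched, so ss is the middle locus and the order is st – ss – e.
Crossovers in the ss–e interval produce the single-crossover classes ss+ e st+ and ss e+ st (24 + 30 = 54) plus the double crossovers (7).
RF(ss–e) = (54 + 7) / 500 = 61/500 = 0.1220 → 12.2 m.u.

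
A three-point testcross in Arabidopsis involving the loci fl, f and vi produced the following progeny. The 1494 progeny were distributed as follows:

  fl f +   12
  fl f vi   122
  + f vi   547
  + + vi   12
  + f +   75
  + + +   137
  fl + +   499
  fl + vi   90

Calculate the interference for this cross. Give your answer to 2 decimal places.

The two most frequent reciprocal classes, fl + + and + f vi, are the parental types, so the F1 was fl + + / + f vi.
The two rarest classes, fl f + and + + vi, are the double crossovers. Comparing them with the parentals, only the f allele has switched, so f is the middle locus and the order is vi – f – fl.
vi–f: (165 + 24)/1494 = 0.1265; f–fl: (259 + 24)/1494 = 0.1894.
Expected DCO frequency = 0.1265 × 0.1894 ≈ 0.02396; observed = 24/1494 ≈ 0.01606.
Coefficient of coincidence = 0.01606/0.02396 ≈ 0.67; interference = 1 − 0.67 = 0.33.

0.33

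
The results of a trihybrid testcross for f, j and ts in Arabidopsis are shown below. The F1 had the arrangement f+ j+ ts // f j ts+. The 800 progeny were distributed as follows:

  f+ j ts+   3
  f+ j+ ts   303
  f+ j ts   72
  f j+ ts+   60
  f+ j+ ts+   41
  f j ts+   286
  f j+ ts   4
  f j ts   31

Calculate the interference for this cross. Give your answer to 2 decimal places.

The two rarest classes, f j+ ts and f+ j ts+, are the double crossovers. Comparing them with the parentals, only the f allele has switched, so f is the middle locus and the order is ts – f – j.
ts–f: (72 + 7)/800 = 0.0988; f–j: (132 + 7)/800 = 0.1737.
Expected DCO frequency = 0.0988 × 0.1737 ≈ 0.01716; observed = 7/800 ≈ 0.00875.
Coefficient of coincidence = 0.00875/0.01716 ≈ 0.51; interference = 1 − 0.51 = 0.49.

0.49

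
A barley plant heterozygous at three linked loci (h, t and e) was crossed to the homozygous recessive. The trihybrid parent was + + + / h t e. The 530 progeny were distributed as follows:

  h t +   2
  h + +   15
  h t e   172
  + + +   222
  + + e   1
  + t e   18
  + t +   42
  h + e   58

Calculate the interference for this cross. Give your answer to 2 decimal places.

0.57

The two rarest classes, + + e and h t +, are the double crossovers. Comparing them with the parentals, only the e allele has switched, so e is the middle locus and the order is h – e – t.
h–e: (33 + 3)/530 = 0.0679; e–t: (100 + 3)/530 = 0.1943.
Expected DCO frequency = 0.0679 × 0.1943 ≈ 0.01319; observed = 3/530 ≈ 0.00566.
Coefficient of coincidence = 0.00566/0.01319 ≈ 0.43; interference = 1 − 0.43 = 0.57.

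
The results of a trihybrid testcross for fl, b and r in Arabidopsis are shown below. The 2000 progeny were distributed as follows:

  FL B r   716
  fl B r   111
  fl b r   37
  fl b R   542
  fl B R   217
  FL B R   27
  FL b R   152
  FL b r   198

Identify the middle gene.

r

The two most frequent reciprocal classes, FL B r and fl b R, are the parental types, so the F1 was FL B r / fl b R.
The two rarest classes, FL B R and fl b r, are the double crossovers. Comparing them with the parentals, only the r allele has switched, so r is the middle locus and the order is fl – r – b.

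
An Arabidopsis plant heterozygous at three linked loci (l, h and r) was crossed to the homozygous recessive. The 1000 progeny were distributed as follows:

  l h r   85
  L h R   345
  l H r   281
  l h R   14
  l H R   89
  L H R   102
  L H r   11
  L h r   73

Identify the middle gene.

l

The two most frequent reciprocal classes, l H r and L h R, are the parental types, so the F1 was l H r / L h R.
The two rarest classes, L H r and l h R, are the double crossovers. Comparing them with the parentals, only the l allele has switched, so l is the middle locus and the order is h – l – r.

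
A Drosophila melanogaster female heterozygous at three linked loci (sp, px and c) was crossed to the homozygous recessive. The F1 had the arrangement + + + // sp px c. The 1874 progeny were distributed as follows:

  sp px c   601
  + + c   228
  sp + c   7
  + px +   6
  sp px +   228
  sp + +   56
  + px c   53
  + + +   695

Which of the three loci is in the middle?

px

The two rarest classes, + px + and sp + c, are the double crossovers. Comparing them with the parentals, only the px allele has switched, so px is the middle locus and the order is sp – px – c.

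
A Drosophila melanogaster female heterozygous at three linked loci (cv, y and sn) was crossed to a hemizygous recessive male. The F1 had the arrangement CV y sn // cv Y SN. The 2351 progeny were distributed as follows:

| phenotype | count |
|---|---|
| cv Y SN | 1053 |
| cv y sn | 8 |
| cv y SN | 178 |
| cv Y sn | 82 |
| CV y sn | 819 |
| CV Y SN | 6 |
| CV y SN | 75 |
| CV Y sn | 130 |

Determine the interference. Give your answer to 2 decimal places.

The two rarest classes, cv y sn and CV Y SN, are the double crossovers. Comparing them with the parentals, only the cv allele has switched, so cv is the middle locus and the order is y – cv – sn.
y–cv: (308 + 14)/2351 = 0.1370; cv–sn: (157 + 14)/2351 = 0.0727.
Expected DCO frequency = 0.1370 × 0.0727 ≈ 0.00996; observed = 14/2351 ≈ 0.00595.
Coefficient of coincidence = 0.00595/0.00996 ≈ 0.60; interference = 1 − 0.60 = 0.40.

0.40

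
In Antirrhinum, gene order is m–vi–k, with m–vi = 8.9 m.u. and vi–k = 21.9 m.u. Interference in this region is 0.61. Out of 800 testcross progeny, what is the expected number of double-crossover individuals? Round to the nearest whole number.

6

Map distances give recombination frequencies of 0.089 and 0.219 for the two intervals.
With interference 0.61 (so coincidence = 0.39), expected double-crossover frequency = 0.089 × 0.219 × 0.39 = 0.00760.
Expected number = 0.00760 × 800 = 6.08 ≈ 6.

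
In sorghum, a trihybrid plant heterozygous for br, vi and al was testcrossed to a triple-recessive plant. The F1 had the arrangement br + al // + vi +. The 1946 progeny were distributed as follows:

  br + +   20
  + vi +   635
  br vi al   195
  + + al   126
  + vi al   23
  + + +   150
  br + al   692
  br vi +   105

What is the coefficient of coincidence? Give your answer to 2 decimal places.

0.79

The two rarest classes, br + + and + vi al, are the double crossovers. Comparing them with the parentals, only the al allele has switched, so al is the middle locus and the order is br – al – vi.
br–al: (231 + 43)/1946 = 0.1408; al–vi: (345 + 43)/1946 = 0.1994.
Expected DCO frequency = 0.1408 × 0.1994 ≈ 0.02808; observed = 43/1946 ≈ 0.02210.
Coefficient of coincidence = 0.02210/0.02808 ≈ 0.79.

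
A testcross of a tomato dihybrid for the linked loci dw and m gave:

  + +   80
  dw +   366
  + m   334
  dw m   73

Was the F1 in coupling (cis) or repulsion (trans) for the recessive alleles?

trans

The two most frequent classes are + m (334) and dw + (366); these are the parental (non-recombinant) types.
So the F1 carried + m on one chromosome and dw + on the other — the recessive alleles are on opposite chromosomes (trans / repulsion).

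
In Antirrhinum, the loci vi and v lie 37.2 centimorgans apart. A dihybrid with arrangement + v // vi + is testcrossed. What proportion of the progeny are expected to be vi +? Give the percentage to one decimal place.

31.4%

A map distance of 37.2 centimorgans corresponds to a recombination frequency of 0.372.
The F1 is + v / vi +, so vi + is a parental gamete class with expected frequency (1 − r)/2 = 0.628/2 = 0.3140.
That is 0.3140 = 31.4% of the progeny.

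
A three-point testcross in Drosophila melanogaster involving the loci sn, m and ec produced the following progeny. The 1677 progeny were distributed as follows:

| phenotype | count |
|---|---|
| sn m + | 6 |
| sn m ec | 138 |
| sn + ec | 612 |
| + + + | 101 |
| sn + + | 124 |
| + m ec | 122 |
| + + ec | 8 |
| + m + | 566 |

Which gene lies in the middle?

sn

The two most frequent reciprocal classes, + m + and sn + ec, are the parental types, so the F1 was + m + / sn + ec.
The two rarest classes, sn m + and + + ec, are the double crossovers. Comparing them with the parentals, only the sn allele has switched, so sn is the middle locus and the order is m – sn – ec.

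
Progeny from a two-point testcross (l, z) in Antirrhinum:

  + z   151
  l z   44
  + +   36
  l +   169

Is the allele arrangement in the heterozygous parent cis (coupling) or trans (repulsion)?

trans

The two most frequent classes are + z (151) and l + (169); these are the parental (non-recombinant) types.
So the F1 carried + z on one chromosome and l + on the other — the recessive alleles are on opposite chromosomes (trans / repulsion).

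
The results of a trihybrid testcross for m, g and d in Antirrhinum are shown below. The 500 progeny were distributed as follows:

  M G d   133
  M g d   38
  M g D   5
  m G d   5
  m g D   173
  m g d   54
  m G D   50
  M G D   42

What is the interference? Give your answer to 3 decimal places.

0.519

The two most frequent reciprocal classes, M G d and m g D, are the parental types, so the F1 was M G d / m g D.
The two rarest classes, m G d and M g D, are the double crossovers. Comparing them with the parentals, only the m allele has switched, so m is the middle locus and the order is d – m – g.
d–m: (96 + 10)/500 = 0.2120; m–g: (88 + 10)/500 = 0.1960.
Expected DCO frequency = 0.2120 × 0.1960 ≈ 0.04155; observed = 10/500 ≈ 0.02000.
Coefficient of coincidence = 0.02000/0.04155 ≈ 0.481; interference = 1 − 0.481 = 0.519.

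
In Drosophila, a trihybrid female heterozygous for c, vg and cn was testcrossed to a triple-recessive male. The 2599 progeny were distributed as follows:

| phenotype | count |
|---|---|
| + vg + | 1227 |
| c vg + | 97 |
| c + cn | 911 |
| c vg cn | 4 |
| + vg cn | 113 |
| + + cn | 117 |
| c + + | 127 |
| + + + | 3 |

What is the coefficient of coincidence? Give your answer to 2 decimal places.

The two most frequent reciprocal classes, + vg + and c + cn, are the parental types, so the F1 was + vg + / c + cn.
The two rarest classes, + + + and c vg cn, are the double crossovers. Comparing them with the parentals, only the vg allele has switched, so vg is the middle locus and the order is c – vg – cn.
c–vg: (214 + 7)/2599 = 0.0850; vg–cn: (240 + 7)/2599 = 0.0950.
Expected DCO frequency = 0.0850 × 0.0950 ≈ 0.00808; observed = 7/2599 ≈ 0.00269.
Coefficient of coincidence = 0.00269/0.00808 ≈ 0.33.

0.33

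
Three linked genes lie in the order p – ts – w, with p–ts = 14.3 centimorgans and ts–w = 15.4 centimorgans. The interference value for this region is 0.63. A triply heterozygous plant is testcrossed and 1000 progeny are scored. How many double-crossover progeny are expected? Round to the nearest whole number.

Map distances give recombination frequencies of 0.143 and 0.154 for the two intervals.
With interference 0.63 (so coincidence = 0.37), expected double-crossover frequency = 0.143 × 0.154 × 0.37 = 0.00815.
Expected number = 0.00815 × 1000 = 8.15 ≈ 8.

8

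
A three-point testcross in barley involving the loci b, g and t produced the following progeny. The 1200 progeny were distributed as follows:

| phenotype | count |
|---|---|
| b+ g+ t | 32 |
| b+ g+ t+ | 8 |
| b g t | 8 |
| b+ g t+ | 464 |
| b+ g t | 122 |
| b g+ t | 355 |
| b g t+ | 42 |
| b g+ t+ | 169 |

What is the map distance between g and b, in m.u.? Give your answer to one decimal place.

7.5 m.u.

The two most frequent reciprocal classes, b+ g t+ and b g+ t, are the parental types, so the F1 was b+ g t+ / b g+ t.
The two rarest classes, b+ g+ t+ and b g t, are the double crossovers. Comparing them with the parentals, only the g allele has switched, so g is the middle locus and the order is b – g – t.
Crossovers in the b–g interval produce the single-crossover classes b g t+ and b+ g+ t (42 + 32 = 74) plus the double crossovers (16).
RF(b–g) = (74 + 16) / 1200 = 90/1200 = 0.0750 → 7.5 m.u.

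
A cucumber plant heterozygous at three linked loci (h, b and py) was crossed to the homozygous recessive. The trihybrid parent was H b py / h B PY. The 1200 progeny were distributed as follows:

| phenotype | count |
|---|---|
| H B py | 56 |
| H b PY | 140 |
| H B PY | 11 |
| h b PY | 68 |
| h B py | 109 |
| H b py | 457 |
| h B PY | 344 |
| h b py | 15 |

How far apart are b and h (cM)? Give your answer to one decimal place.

The two rarest classes, h b py and H B PY, are the double crossovers. Comparing them with the parentals, only the h allele has switched, so h is the middle locus and the order is py – h – b.
Crossovers in the h–b interval produce the single-crossover classes H B py and h b PY (56 + 68 = 124) plus the double crossovers (26).
RF(h–b) = (124 + 26) / 1200 = 150/1200 = 0.1250 → 12.5 cM.

12.5 cM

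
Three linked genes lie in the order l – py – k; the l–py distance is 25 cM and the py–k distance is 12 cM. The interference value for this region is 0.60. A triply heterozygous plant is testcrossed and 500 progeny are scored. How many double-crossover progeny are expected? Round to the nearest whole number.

6

Map distances give recombination frequencies of 0.250 and 0.120 for the two intervals.
With interference 0.60 (so coincidence = 0.40), expected double-crossover frequency = 0.250 × 0.120 × 0.40 = 0.01200.
Expected number = 0.01200 × 500 = 6.00 ≈ 6.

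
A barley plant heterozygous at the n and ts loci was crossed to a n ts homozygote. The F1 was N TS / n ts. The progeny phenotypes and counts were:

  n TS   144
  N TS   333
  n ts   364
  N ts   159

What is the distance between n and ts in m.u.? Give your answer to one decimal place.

30.3 m.u.

The recombinant classes are N ts and n TS: 159 + 144 = 303.
Recombination frequency = 303/1000 = 0.3030 ≈ 30.3%, i.e. 30.3 m.u.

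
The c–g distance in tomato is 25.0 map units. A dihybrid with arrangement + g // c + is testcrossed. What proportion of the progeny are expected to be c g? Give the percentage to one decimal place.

A map distance of 25.0 map units corresponds to a recombination frequency of 0.250.
The F1 is + g / c +, so c g is a recombinant gamete class with expected frequency r/2 = 0.250/2 = 0.1250.
That is 0.1250 = 12.5% of the progeny.

12.5%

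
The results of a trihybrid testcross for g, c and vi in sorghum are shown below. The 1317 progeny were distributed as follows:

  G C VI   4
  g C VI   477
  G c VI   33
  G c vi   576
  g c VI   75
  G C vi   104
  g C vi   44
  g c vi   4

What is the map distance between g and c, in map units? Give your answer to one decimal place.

The two most frequent reciprocal classes, g C VI and G c vi, are the parental types, so the F1 was g C VI / G c vi.
The two rarest classes, G C VI and g c vi, are the double crossovers. Comparing them with the parentals, only the g allele has switched, so g is the middle locus and the order is vi – g – c.
Crossovers in the g–c interval produce the single-crossover classes g c VI and G C vi (75 + 104 = 179) plus the double crossovers (8).
RF(g–c) = (179 + 8) / 1317 = 187/1317 = 0.1420 → 14.2 map units.

14.2 map units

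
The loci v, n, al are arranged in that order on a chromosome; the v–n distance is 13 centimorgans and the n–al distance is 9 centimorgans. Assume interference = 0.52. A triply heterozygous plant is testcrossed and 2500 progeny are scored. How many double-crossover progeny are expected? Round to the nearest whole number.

Map distances give recombination frequencies of 0.130 and 0.090 for the two intervals.
With interference 0.52 (so coincidence = 0.48), expected double-crossover frequency = 0.130 × 0.090 × 0.48 = 0.00562.
Expected number = 0.00562 × 2500 = 14.04 ≈ 14.

14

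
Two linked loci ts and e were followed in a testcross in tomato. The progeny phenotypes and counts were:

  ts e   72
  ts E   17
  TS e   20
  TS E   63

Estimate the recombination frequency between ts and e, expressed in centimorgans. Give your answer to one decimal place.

21.5 centimorgans

The two most frequent classes, TS E (63) and ts e (72), are the parental types, so the F1 was TS E / ts e.
The recombinant classes are TS e and ts E: 20 + 17 = 37.
Recombination frequency = 37/172 = 0.2151 ≈ 21.5%, i.e. 21.5 centimorgans.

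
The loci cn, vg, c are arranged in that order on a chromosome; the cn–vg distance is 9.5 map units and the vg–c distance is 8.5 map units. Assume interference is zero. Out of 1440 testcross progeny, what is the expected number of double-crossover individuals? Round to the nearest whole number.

12

Map distances give recombination frequencies of 0.095 and 0.085 for the two intervals.
With no interference, expected double-crossover frequency = 0.095 × 0.085 = 0.00808.
Expected number = 0.00808 × 1440 = 11.63 ≈ 12.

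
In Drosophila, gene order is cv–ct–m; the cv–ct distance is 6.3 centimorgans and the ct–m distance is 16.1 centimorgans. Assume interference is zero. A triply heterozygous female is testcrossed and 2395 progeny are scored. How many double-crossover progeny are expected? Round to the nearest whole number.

24

Map distances give recombination frequencies of 0.063 and 0.161 for the two intervals.
With no interference, expected double-crossover frequency = 0.063 × 0.161 = 0.01014.
Expected number = 0.01014 × 2395 = 24.29 ≈ 24.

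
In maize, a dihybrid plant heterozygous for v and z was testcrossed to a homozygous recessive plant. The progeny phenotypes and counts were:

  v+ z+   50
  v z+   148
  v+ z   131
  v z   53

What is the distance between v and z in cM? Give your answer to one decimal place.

27.0 cM

The two most frequent classes, v+ z (131) and v z+ (148), are the parental types, so the F1 was v+ z / v z+.
The recombinant classes are v+ z+ and v z: 50 + 53 = 103.
Recombination frequency = 103/382 = 0.2696 ≈ 27.0%, i.e. 27.0 cM.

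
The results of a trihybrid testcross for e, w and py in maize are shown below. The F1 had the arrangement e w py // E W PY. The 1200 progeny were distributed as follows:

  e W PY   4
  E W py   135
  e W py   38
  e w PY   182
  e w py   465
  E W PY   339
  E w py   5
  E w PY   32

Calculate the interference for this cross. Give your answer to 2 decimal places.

The two rarest classes, E w py and e W PY, are the double crossovers. Comparing them with the parentals, only the e allele has switched, so e is the middle locus and the order is w – e – py.
w–e: (70 + 9)/1200 = 0.0658; e–py: (317 + 9)/1200 = 0.2717.
Expected DCO frequency = 0.0658 × 0.2717 ≈ 0.01788; observed = 9/1200 ≈ 0.00750.
Coefficient of coincidence = 0.00750/0.01788 ≈ 0.42; interference = 1 − 0.42 = 0.58.

0.58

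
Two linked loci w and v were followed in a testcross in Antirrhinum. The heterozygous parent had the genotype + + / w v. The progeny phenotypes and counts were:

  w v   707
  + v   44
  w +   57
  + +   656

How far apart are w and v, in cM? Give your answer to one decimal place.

The recombinant classes are + v and w +: 44 + 57 = 101.
Recombination frequency = 101/1464 = 0.0690 ≈ 6.9%, i.e. 6.9 cM.

6.9 cM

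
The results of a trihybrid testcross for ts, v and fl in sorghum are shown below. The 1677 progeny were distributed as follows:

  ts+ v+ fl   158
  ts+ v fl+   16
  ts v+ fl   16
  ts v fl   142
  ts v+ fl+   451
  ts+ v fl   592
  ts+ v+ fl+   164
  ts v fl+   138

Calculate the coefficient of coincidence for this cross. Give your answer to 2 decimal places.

The two most frequent reciprocal classes, ts v+ fl+ and ts+ v fl, are the parental types, so the F1 was ts v+ fl+ / ts+ v fl.
The two rarest classes, ts v+ fl and ts+ v fl+, are the double crossovers. Comparing them with the parentals, only the fl allele has switched, so fl is the middle locus and the order is v – fl – ts.
v–fl: (296 + 32)/1677 = 0.1956; fl–ts: (306 + 32)/1677 = 0.2016.
Expected DCO frequency = 0.1956 × 0.2016 ≈ 0.03943; observed = 32/1677 ≈ 0.01908.
Coefficient of coincidence = 0.01908/0.03943 ≈ 0.48.

0.48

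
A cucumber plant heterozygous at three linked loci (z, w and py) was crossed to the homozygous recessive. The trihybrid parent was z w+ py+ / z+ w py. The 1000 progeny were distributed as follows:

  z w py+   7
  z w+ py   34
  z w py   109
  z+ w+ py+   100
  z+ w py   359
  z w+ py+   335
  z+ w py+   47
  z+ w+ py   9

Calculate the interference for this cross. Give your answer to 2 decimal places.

0.27

The two rarest classes, z w py+ and z+ w+ py, are the double crossovers. Comparing them with the parentals, only the w allele has switched, so w is the middle locus and the order is py – w – z.
py–w: (81 + 16)/1000 = 0.0970; w–z: (209 + 16)/1000 = 0.2250.
Expected DCO frequency = 0.0970 × 0.2250 ≈ 0.02183; observed = 16/1000 ≈ 0.01600.
Coefficient of coincidence = 0.01600/0.02183 ≈ 0.73; interference = 1 − 0.73 = 0.27.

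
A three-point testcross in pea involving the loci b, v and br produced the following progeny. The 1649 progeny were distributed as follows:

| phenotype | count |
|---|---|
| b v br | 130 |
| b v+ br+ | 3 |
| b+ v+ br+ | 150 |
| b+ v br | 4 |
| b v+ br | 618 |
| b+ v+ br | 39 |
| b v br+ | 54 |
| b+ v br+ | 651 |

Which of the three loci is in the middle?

The two most frequent reciprocal classes, b v+ br and b+ v br+, are the parental types, so the F1 was b v+ br / b+ v br+.
The two rarest classes, b v+ br+ and b+ v br, are the double crossovers. Comparing them with the parentals, only the br allele has switched, so br is the middle locus and the order is b – br – v.

br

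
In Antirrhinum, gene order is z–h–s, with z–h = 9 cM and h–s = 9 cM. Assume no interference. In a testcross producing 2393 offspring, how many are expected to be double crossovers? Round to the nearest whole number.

Map distances give recombination frequencies of 0.090 and 0.090 for the two intervals.
With no interference, expected double-crossover frequency = 0.090 × 0.090 = 0.00810.
Expected number = 0.00810 × 2393 = 19.38 ≈ 19.

19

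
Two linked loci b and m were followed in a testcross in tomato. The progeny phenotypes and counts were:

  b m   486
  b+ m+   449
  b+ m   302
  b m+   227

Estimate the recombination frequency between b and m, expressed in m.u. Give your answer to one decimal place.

The two most frequent classes, b+ m+ (449) and b m (486), are the parental types, so the F1 was b+ m+ / b m.
The recombinant classes are b+ m and b m+: 302 + 227 = 529.
Recombination frequency = 529/1464 = 0.3613 ≈ 36.1%, i.e. 36.1 m.u.

36.1 m.u.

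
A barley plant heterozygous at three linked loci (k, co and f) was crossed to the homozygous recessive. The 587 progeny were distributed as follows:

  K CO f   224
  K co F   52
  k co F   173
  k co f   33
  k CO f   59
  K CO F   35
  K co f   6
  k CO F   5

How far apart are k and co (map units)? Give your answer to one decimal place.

The two most frequent reciprocal classes, K CO f and k co F, are the parental types, so the F1 was K CO f / k co F.
The two rarest classes, K co f and k CO F, are the double crossovers. Comparing them with the parentals, only the co allele has switched, so co is the middle locus and the order is k – co – f.
Crossovers in the k–co interval produce the single-crossover classes k CO f and K co F (59 + 52 = 111) plus the double crossovers (11).
RF(k–co) = (111 + 11) / 587 = 122/587 = 0.2078 → 20.8 map units.

20.8 map units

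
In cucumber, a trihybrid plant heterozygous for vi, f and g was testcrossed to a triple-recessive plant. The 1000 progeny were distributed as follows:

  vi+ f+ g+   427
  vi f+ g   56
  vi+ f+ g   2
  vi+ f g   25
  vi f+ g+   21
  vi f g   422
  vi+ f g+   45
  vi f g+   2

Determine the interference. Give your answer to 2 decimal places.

The two most frequent reciprocal classes, vi f g and vi+ f+ g+, are the parental types, so the F1 was vi f g / vi+ f+ g+.
The two rarest classes, vi f g+ and vi+ f+ g, are the double crossovers. Comparing them with the parentals, only the g allele has switched, so g is the middle locus and the order is vi – g – f.
vi–g: (46 + 4)/1000 = 0.0500; g–f: (101 + 4)/1000 = 0.1050.
Expected DCO frequency = 0.0500 × 0.1050 ≈ 0.00525; observed = 4/1000 ≈ 0.00400.
Coefficient of coincidence = 0.00400/0.00525 ≈ 0.76; interference = 1 − 0.76 = 0.24.

0.24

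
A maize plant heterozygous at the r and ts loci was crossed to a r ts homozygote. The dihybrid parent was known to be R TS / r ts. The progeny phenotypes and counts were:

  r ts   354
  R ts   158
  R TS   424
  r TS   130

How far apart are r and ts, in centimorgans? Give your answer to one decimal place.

27.0 centimorgans

The recombinant classes are R ts and r TS: 158 + 130 = 288.
Recombination frequency = 288/1066 = 0.2702 ≈ 27.0%, i.e. 27.0 centimorgans.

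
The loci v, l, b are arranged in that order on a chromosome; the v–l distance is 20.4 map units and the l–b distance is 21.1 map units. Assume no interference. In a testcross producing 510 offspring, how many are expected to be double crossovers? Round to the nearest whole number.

22

Map distances give recombination frequencies of 0.204 and 0.211 for the two intervals.
With no interference, expected double-crossover frequency = 0.204 × 0.211 = 0.04304.
Expected number = 0.04304 × 510 = 21.95 ≈ 22.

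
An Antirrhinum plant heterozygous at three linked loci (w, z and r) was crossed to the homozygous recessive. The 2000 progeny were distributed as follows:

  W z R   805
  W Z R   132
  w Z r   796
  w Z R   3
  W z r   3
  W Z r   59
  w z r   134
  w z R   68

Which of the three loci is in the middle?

r

The two most frequent reciprocal classes, W z R and w Z r, are the parental types, so the F1 was W z R / w Z r.
The two rarest classes, W z r and w Z R, are the double crossovers. Comparing them with the parentals, only the r allele has switched, so r is the middle locus and the order is w – r – z.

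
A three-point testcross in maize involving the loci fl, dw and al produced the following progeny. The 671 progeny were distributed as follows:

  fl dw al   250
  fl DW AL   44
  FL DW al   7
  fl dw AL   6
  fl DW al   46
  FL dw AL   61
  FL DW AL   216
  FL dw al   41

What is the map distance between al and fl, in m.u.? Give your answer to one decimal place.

14.6 m.u.

The two most frequent reciprocal classes, fl dw al and FL DW AL, are the parental types, so the F1 was fl dw al / FL DW AL.
The two rarest classes, fl dw AL and FL DW al, are the double crossovers. Comparing them with the parentals, only the al allele has switched, so al is the middle locus and the order is fl – al – dw.
Crossovers in the fl–al interval produce the single-crossover classes FL dw al and fl DW AL (41 + 44 = 85) plus the double crossovers (13).
RF(fl–al) = (85 + 13) / 671 = 98/671 = 0.1461 → 14.6 m.u.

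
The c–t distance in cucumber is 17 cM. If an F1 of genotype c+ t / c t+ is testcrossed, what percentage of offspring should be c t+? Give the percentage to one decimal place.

A map distance of 17 cM corresponds to a recombination frequency of 0.170.
The F1 is c+ t / c t+, so c t+ is a parental gamete class with expected frequency (1 − r)/2 = 0.830/2 = 0.4150.
That is 0.4150 = 41.5% of the progeny.

41.5%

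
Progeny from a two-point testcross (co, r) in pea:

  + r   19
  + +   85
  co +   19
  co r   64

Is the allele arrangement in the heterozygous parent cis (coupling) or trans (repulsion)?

The two most frequent classes are + + (85) and co r (64); these are the parental (non-recombinant) types.
So the F1 carried + + on one chromosome and co r on the other — the recessive alleles are on the same chromosome (cis / coupling).

cis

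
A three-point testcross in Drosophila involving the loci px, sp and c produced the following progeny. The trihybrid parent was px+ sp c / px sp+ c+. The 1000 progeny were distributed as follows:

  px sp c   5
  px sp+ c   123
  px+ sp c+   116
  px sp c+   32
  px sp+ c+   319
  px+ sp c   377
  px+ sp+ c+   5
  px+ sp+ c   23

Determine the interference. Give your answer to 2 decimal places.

0.38

The two rarest classes, px sp c and px+ sp+ c+, are the double crossovers. Comparing them with the parentals, only the px allele has switched, so px is the middle locus and the order is sp – px – c.
sp–px: (55 + 10)/1000 = 0.0650; px–c: (239 + 10)/1000 = 0.2490.
Expected DCO frequency = 0.0650 × 0.2490 ≈ 0.01619; observed = 10/1000 ≈ 0.01000.
Coefficient of coincidence = 0.01000/0.01619 ≈ 0.62; interference = 1 − 0.62 = 0.38.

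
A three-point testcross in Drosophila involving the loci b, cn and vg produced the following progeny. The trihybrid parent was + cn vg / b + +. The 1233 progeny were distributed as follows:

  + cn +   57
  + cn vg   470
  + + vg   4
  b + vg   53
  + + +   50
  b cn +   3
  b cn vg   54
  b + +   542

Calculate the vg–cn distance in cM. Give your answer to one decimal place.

The two rarest classes, + + vg and b cn +, are the double crossovers. Comparing them with the parentals, only the cn allele has switched, so cn is the middle locus and the order is vg – cn – b.
Crossovers in the vg–cn interval produce the single-crossover classes + cn + and b + vg (57 + 53 = 110) plus the double crossovers (7).
RF(vg–cn) = (110 + 7) / 1233 = 117/1233 = 0.0949 → 9.5 cM.

9.5 cM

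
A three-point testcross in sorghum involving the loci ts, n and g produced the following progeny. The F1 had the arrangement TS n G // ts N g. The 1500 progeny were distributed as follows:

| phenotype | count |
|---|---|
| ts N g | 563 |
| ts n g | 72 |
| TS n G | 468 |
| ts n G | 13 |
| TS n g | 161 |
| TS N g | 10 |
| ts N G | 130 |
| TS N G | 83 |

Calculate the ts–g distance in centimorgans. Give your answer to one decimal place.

The two rarest classes, ts n G and TS N g, are the double crossovers. Comparing them with the parentals, only the ts allele has switched, so ts is the middle locus and the order is g – ts – n.
Crossovers in the g–ts interval produce the single-crossover classes TS n g and ts N G (161 + 130 = 291) plus the double crossovers (23).
RF(g–ts) = (291 + 23) / 1500 = 314/1500 = 0.2093 → 20.9 centimorgans.

20.9 centimorgans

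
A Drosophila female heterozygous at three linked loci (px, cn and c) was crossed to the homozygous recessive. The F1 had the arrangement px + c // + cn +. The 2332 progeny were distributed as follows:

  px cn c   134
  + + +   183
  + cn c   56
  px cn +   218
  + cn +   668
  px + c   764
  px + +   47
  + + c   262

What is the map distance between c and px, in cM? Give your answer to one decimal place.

The two rarest classes, px + + and + cn c, are the double crossovers. Comparing them with the parentals, only the c allele has switched, so c is the middle locus and the order is px – c – cn.
Crossovers in the px–c interval produce the single-crossover classes + + c and px cn + (262 + 218 = 480) plus the double crossovers (103).
RF(px–c) = (480 + 103) / 2332 = 583/2332 = 0.2500 → 25.0 cM.

25.0 cM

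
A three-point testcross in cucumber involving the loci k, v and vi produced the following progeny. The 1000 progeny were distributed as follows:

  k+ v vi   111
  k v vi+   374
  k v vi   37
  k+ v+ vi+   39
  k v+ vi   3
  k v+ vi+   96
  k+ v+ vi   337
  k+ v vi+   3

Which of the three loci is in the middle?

The two most frequent reciprocal classes, k v vi+ and k+ v+ vi, are the parental types, so the F1 was k v vi+ / k+ v+ vi.
The two rarest classes, k+ v vi+ and k v+ vi, are the double crossovers. Comparing them with the parentals, only the k allele has switched, so k is the middle locus and the order is v – k – vi.

k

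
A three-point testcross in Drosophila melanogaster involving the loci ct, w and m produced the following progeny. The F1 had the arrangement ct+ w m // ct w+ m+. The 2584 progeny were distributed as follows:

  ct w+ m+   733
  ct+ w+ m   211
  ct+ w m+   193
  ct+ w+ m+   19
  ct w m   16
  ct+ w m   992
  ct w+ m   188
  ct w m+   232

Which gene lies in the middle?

The two rarest classes, ct w m and ct+ w+ m+, are the double crossovers. Comparing them with the parentals, only the ct allele has switched, so ct is the middle locus and the order is m – ct – w.

ct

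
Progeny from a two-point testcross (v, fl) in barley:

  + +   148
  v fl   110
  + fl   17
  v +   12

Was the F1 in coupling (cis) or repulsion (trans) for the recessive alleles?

The two most frequent classes are + + (148) and v fl (110); these are the parental (non-recombinant) types.
So the F1 carried + + on one chromosome and v fl on the other — the recessive alleles are on the same chromosome (cis / coupling).

cis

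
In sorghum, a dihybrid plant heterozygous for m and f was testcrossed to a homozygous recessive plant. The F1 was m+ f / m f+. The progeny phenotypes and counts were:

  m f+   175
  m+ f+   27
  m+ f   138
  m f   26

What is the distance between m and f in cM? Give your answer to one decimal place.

The recombinant classes are m+ f+ and m f: 27 + 26 = 53.
Recombination frequency = 53/366 = 0.1448 ≈ 14.5%, i.e. 14.5 cM.

14.5 cM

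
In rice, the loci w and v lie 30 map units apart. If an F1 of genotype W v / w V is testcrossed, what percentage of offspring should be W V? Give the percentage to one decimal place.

A map distance of 30 map units corresponds to a recombination frequency of 0.300.
The F1 is W v / w V, so W V is a recombinant gamete class with expected frequency r/2 = 0.300/2 = 0.1500.
That is 0.1500 = 15.0% of the progeny.

15.0%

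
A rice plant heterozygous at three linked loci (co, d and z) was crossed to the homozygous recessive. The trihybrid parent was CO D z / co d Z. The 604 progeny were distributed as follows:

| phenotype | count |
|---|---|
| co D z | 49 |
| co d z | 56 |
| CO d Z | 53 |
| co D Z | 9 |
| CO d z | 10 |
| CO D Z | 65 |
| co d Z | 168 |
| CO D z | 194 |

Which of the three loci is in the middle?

The two rarest classes, CO d z and co D Z, are the double crossovers. Comparing them with the parentals, only the d allele has switched, so d is the middle locus and the order is z – d – co.

d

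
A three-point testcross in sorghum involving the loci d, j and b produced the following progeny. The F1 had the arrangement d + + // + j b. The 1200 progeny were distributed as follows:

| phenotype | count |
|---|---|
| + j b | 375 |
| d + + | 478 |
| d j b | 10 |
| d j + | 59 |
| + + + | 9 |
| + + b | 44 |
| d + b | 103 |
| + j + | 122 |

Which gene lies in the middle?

d

The two rarest classes, + + + and d j b, are the double crossovers. Comparing them with the parentals, only the d allele has switched, so d is the middle locus and the order is j – d – b.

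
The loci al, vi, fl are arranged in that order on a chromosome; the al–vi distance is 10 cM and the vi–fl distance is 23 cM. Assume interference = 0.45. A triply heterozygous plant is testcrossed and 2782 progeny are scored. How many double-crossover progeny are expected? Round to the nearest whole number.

35

Map distances give recombination frequencies of 0.100 and 0.230 for the two intervals.
With interference 0.45 (so coincidence = 0.55), expected double-crossover frequency = 0.100 × 0.230 × 0.55 = 0.01265.
Expected number = 0.01265 × 2782 = 35.19 ≈ 35.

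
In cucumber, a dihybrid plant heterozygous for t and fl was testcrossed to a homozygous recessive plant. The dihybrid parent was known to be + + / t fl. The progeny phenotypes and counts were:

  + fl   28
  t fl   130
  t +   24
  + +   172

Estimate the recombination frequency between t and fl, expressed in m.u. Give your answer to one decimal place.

The recombinant classes are + fl and t +: 28 + 24 = 52.
Recombination frequency = 52/354 = 0.1469 ≈ 14.7%, i.e. 14.7 m.u.

14.7 m.u.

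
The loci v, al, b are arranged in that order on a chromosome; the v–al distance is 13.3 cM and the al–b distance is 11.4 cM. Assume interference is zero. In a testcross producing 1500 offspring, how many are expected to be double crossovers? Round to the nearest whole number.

23

Map distances give recombination frequencies of 0.133 and 0.114 for the two intervals.
With no interference, expected double-crossover frequency = 0.133 × 0.114 = 0.01516.
Expected number = 0.01516 × 1500 = 22.74 ≈ 23.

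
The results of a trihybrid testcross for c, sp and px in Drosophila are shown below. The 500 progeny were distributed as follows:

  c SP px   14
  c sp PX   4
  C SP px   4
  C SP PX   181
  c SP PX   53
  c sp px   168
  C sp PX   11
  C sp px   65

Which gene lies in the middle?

px

The two most frequent reciprocal classes, C SP PX and c sp px, are the parental types, so the F1 was C SP PX / c sp px.
The two rarest classes, C SP px and c sp PX, are the double crossovers. Comparing them with the parentals, only the px allele has switched, so px is the middle locus and the order is sp – px – c.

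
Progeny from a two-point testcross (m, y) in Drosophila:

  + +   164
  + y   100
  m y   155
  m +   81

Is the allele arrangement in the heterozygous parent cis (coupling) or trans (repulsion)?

cis

The two most frequent classes are + + (164) and m y (155); these are the parental (non-recombinant) types.
So the F1 carried + + on one chromosome and m y on the other — the recessive alleles are on the same chromosome (cis / coupling).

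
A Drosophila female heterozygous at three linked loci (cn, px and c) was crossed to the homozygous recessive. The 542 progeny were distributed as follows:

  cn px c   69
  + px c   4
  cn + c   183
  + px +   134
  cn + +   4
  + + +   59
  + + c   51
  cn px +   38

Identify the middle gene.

c

The two most frequent reciprocal classes, + px + and cn + c, are the parental types, so the F1 was + px + / cn + c.
The two rarest classes, + px c and cn + +, are the double crossovers. Comparing them with the parentals, only the c allele has switched, so c is the middle locus and the order is cn – c – px.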